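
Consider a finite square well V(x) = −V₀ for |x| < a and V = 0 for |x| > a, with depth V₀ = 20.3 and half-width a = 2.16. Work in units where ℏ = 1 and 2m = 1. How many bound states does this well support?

N = 7

The dimensionless depth is z₀ = a√(2mV₀)/ℏ = 2.16 × √(20.30) = 9.732.
The even/odd transcendental equations gain one root per π/2 in z₀, giving N = 1 + ⌊2z₀/π⌋ = 1 + ⌊6.196⌋ = 7.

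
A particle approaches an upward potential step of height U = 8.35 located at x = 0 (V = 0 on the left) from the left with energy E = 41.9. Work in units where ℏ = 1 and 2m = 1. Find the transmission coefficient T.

The wavenumbers are k₁ = √(2mE)/ℏ = 6.473 on the left and k₂ = √(2m(E − U))/ℏ = 5.792 on the right.
Matching ψ and ψ′ at x = 0 gives r = (k₁ − k₂)/(k₁ + k₂), so R = r² = 0.003081 and T = 1 − R = 0.9969.

T = 0.997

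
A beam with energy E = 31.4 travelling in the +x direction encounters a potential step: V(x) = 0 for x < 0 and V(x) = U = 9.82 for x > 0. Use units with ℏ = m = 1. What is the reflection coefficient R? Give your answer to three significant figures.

R = 0.00874

The wavenumbers are k₁ = √(2mE)/ℏ = 7.925 on the left and k₂ = √(2m(E − U))/ℏ = 6.570 on the right.
Matching ψ and ψ′ at x = 0 gives r = (k₁ − k₂)/(k₁ + k₂), so R = r² = 0.008740 and T = 1 − R = 0.9913.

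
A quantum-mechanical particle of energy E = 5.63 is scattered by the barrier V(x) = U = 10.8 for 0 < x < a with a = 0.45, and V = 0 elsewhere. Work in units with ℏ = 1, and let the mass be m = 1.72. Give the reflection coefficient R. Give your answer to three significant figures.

Since E < U the interior solution is evanescent with decay constant κ = √(2m(U − E))/ℏ = 4.217.
κa = 1.898, sinh(κa) = 3.260.
Matching ψ, ψ′ at both faces gives T = [1 + U² sinh²(κa) / (4E(U − E))]⁻¹ = 1/11.65 = 0.0858.
R = 1 − T = 0.914.

R = 0.914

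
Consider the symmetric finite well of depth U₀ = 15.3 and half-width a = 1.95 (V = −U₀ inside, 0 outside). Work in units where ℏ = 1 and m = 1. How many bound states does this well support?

The dimensionless depth is z₀ = a√(2mU₀)/ℏ = 1.95 × √(30.60) = 10.79.
A new bound state (alternating even/odd) appears each time z₀ passes a multiple of π/2, so N = ⌊2z₀/π⌋ + 1 = ⌊6.867⌋ + 1 = 7.

N = 7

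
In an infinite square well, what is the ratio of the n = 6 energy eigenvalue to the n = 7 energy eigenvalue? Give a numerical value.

0.734694

E_n = n²π²ℏ²/(2mL²) so the ratio is n₂²/n₁² = 36/49 = 0.734694.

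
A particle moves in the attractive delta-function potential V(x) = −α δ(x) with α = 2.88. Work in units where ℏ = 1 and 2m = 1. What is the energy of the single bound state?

E = -2.07

For x ≠ 0 the bound state is ψ ∝ e^{−κ|x|}; integrating the TISE across the delta gives the cusp condition 2κ = 2mα/ℏ², so κ = 1.440.
Then E = −ℏ²κ²/(2m) = −mα²/(2ℏ²) = -2.074.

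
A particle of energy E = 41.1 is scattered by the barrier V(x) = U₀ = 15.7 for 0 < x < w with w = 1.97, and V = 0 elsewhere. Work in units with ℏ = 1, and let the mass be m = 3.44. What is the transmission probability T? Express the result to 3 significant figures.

T = 0.965

E > U₀: inside the barrier k₂ = √(2m(E − U₀))/ℏ = 13.22, k₂w = 26.04.
Matching at both interfaces gives T⁻¹ = 1 + U₀² sin²(k₂w) / [4E(E − U₀)] = 1.037, hence T = 0.965.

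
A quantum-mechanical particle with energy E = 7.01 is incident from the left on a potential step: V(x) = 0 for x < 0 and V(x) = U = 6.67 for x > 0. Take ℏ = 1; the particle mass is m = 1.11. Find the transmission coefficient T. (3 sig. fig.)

T = 0.592

On each side the TISE gives plane waves with k = √(2m(E − V))/ℏ: k₁ = √(2·1.11·7.01) = 3.945, k₂ = √(2·1.11·0.34) = 0.8688.
Continuity of ψ and ψ′ at the step yields the reflection amplitude r = (k₁ − k₂)/(k₁ + k₂) = 0.6390; thus R = |r|² = 0.4084, T = 0.5916.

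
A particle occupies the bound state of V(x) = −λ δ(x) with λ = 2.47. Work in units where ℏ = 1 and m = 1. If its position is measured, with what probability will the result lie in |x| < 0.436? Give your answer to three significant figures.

P = 0.884

The normalised bound state is ψ = √κ e^{−κ|x|} with κ = mλ/ℏ² = 2.470.
P(|x| < d) = ∫_{−d}^{d} κ e^{−2κ|x|} dx = 1 − e^{−2κd} = 1 − e^{−2.154} = 0.8840.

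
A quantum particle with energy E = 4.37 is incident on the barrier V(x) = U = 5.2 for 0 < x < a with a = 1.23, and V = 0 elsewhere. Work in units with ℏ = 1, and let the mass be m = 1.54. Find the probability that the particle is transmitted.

T = 0.0419

Since E < U the interior solution is evanescent with decay constant κ = √(2m(U − E))/ℏ = 1.599.
κa = 1.967, sinh(κa) = 3.503.
Matching ψ, ψ′ at both faces gives T = [1 + U² sinh²(κa) / (4E(U − E))]⁻¹ = 1/23.87 = 0.0419.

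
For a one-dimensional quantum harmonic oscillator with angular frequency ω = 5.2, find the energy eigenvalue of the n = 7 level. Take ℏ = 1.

E = 39.0

The oscillator eigenvalues are E_n = ℏω(n + ½), so E_7 = 5.2 × 7.5 = 39.00.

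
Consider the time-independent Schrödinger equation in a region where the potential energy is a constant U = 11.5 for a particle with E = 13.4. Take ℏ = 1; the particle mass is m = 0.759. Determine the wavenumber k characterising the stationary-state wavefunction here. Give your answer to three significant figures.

With E > U the solution is oscillatory, ψ ∝ e^{±ikx} with k = √(2m(E − U))/ℏ.
k = √(2 × 0.759 × 1.9) = 1.698.

k = 1.70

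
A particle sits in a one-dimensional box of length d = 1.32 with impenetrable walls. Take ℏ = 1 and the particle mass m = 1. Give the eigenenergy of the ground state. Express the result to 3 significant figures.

E = 2.83

Requiring ψ(0) = ψ(d) = 0 quantises k = nπ/d, hence E_n = ℏ²k²/2m = n²π²ℏ²/(2md²).
E_1 = 1² × π² / (2 × 1 × 1.32²) = 2.832.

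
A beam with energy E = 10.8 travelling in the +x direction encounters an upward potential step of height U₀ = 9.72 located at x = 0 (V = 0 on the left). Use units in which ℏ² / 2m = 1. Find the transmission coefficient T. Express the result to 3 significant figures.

The wavenumbers are k₁ = √(2mE)/ℏ = 3.286 on the left and k₂ = √(2m(E − U₀))/ℏ = 1.039 on the right.
Matching ψ and ψ′ at x = 0 gives r = (k₁ − k₂)/(k₁ + k₂), so R = r² = 0.2699 and T = 1 − R = 0.7301.

T = 0.730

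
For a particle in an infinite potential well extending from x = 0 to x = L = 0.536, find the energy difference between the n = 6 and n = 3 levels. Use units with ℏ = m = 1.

ΔE = 464

E_n = n²π²ℏ²/(2mL²), so ΔE = (6² − 3²) π²ℏ²/(2mL²).
ΔE = 27 × π² / (2 × 1 × 0.536²) = 463.8.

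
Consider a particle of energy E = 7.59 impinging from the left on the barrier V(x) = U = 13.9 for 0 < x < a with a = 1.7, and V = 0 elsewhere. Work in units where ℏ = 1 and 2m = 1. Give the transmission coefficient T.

Since E < U the interior solution is evanescent with decay constant κ = √(2m(U − E))/ℏ = 2.512.
κa = 4.270, sinh(κa) = 35.77.
Matching ψ, ψ′ at both faces gives T = [1 + U² sinh²(κa) / (4E(U − E))]⁻¹ = 1/1291 = 0.000774.

T = 0.000774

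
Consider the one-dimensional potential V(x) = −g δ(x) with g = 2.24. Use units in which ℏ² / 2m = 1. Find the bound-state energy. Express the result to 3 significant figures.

E = -1.25

For x ≠ 0 the bound state is ψ ∝ e^{−κ|x|}; integrating the TISE across the delta gives the cusp condition 2κ = 2mg/ℏ², so κ = 1.120.
Then E = −ℏ²κ²/(2m) = −mg²/(2ℏ²) = -1.254.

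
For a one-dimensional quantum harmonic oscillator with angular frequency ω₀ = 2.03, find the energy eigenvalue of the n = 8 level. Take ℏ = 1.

The oscillator eigenvalues are E_n = ℏω₀(n + ½), so E_8 = 2.03 × 8.5 = 17.26.

E = 17.3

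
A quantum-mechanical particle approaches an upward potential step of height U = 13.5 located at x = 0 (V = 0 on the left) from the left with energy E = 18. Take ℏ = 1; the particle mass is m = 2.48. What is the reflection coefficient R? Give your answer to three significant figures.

On each side the TISE gives plane waves with k = √(2m(E − V))/ℏ: k₁ = √(2·2.48·18) = 9.449, k₂ = √(2·2.48·4.5) = 4.724.
Continuity of ψ and ψ′ at the step yields the reflection amplitude r = (k₁ − k₂)/(k₁ + k₂) = 0.3333; thus R = |r|² = 0.1111, T = 0.8889.

R = 0.111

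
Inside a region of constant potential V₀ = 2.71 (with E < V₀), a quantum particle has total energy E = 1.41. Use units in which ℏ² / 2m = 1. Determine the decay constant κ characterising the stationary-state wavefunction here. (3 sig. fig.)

κ = 1.14

Since E < V₀ the TISE in this region is ψ'' = κ²ψ with κ = √(2m(V₀ − E))/ℏ.
κ = √(2 × 0.5 × 1.3) = 1.140.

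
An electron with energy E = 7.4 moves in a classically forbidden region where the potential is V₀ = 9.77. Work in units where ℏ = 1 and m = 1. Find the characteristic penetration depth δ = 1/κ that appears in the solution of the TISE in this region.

δ = 0.459

Since E < V₀ the TISE in this region is ψ'' = κ²ψ with κ = √(2m(V₀ − E))/ℏ.
κ = √(2 × 1 × 2.37) = 2.177. The penetration depth is δ = 1/κ = 0.459.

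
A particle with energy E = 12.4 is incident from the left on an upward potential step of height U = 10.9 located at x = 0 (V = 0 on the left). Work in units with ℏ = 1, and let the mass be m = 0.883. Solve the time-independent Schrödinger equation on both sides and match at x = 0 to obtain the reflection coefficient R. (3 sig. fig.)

R = 0.234

On each side the TISE gives plane waves with k = √(2m(E − V))/ℏ: k₁ = √(2·0.883·12.4) = 4.680, k₂ = √(2·0.883·1.5) = 1.628.
Continuity of ψ and ψ′ at the step yields the reflection amplitude r = (k₁ − k₂)/(k₁ + k₂) = 0.4839; thus R = |r|² = 0.2342, T = 0.7658.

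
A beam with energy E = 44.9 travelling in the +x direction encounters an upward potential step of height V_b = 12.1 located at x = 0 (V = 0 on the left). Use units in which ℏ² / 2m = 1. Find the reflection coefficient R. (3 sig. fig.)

R = 0.00614

On each side the TISE gives plane waves with k = √(2m(E − V))/ℏ: k₁ = √(2·½·44.9) = 6.701, k₂ = √(2·½·32.8) = 5.727.
Matching ψ and ψ′ at x = 0 gives r = (k₁ − k₂)/(k₁ + k₂), so R = r² = 0.006137 and T = 1 − R = 0.9939.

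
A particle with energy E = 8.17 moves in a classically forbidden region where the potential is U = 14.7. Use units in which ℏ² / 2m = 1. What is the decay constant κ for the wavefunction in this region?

Since E < U the TISE in this region is ψ'' = κ²ψ with κ = √(2m(U − E))/ℏ.
κ = √(2 × 0.5 × 6.53) = 2.555.

κ = 2.56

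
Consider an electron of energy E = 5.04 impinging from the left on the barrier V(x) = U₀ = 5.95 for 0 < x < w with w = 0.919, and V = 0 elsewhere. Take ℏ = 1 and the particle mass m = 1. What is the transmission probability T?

T = 0.171

E < U₀: inside the barrier ψ ∝ e^{±κx} with κ = √(2m(U₀ − E))/ℏ = 1.349.
κw = 1.240, sinh(κw) = 1.583.
Matching ψ, ψ′ at both faces gives T = [1 + U₀² sinh²(κw) / (4E(U₀ − E))]⁻¹ = 1/5.834 = 0.171.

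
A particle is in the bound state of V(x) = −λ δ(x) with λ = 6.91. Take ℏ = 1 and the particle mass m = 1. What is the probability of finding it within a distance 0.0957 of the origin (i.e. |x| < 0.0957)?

The normalised bound state is ψ = √κ e^{−κ|x|} with κ = mλ/ℏ² = 6.910.
P(|x| < d) = ∫_{−d}^{d} κ e^{−2κ|x|} dx = 1 − e^{−2κd} = 1 − e^{−1.323} = 0.7336.

P = 0.734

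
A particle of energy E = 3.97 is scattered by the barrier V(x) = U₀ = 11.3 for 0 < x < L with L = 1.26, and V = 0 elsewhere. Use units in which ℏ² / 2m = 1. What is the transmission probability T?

T = 0.00396

Since E < U₀ the interior solution is evanescent with decay constant κ = √(2m(U₀ − E))/ℏ = 2.707.
κL = 3.411, sinh(κL) = 15.14.
Matching ψ, ψ′ at both faces gives T = [1 + U₀² sinh²(κL) / (4E(U₀ − E))]⁻¹ = 1/252.3 = 0.00396.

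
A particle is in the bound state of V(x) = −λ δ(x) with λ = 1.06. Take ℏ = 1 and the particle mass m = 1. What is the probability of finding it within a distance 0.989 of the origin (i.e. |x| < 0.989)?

The normalised bound state is ψ = √κ e^{−κ|x|} with κ = mλ/ℏ² = 1.060.
P(|x| < d) = ∫_{−d}^{d} κ e^{−2κ|x|} dx = 1 − e^{−2κd} = 1 − e^{−2.097} = 0.8771.

P = 0.877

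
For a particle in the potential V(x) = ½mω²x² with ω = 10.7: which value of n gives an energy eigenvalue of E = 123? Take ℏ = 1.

E_n = ℏω(n + ½) ⇒ n = E/(ℏω) − ½ = 123/10.7 − 0.5 = 10.995 → n = 11.

n = 11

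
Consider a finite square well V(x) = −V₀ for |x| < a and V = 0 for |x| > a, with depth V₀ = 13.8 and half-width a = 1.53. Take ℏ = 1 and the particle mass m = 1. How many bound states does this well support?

N = 6

The dimensionless depth is z₀ = a√(2mV₀)/ℏ = 1.53 × √(27.60) = 8.038.
A new bound state (alternating even/odd) appears each time z₀ passes a multiple of π/2, so N = ⌊2z₀/π⌋ + 1 = ⌊5.117⌋ + 1 = 6.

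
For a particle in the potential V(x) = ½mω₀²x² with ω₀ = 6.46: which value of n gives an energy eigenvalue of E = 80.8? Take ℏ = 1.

Invert E_n = (n + ½)ℏω₀: n = E/ℏω₀ − ½ = 12.008, so n = 12.

n = 12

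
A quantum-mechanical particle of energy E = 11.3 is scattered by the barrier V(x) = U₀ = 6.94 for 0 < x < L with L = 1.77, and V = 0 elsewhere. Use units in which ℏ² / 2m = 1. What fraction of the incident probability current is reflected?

Above the barrier the interior wavenumber is k₂ = √(2m(E − U₀))/ℏ = 2.088, giving phase k₂L = 3.696.
Matching at both interfaces gives T⁻¹ = 1 + U₀² sin²(k₂L) / [4E(E − U₀)] = 1.068, hence T = 0.937.
R = 1 − T = 0.0634.

R = 0.0634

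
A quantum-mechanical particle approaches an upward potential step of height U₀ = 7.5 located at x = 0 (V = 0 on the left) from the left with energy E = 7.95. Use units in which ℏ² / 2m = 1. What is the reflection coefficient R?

R = 0.379

On each side the TISE gives plane waves with k = √(2m(E − V))/ℏ: k₁ = √(2·½·7.95) = 2.820, k₂ = √(2·½·0.45) = 0.6708.
Continuity of ψ and ψ′ at the step yields the reflection amplitude r = (k₁ − k₂)/(k₁ + k₂) = 0.6156; thus R = |r|² = 0.3790, T = 0.6210.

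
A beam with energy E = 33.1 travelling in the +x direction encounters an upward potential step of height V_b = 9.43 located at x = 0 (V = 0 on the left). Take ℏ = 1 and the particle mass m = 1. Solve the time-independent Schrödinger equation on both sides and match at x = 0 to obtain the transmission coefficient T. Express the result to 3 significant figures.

On each side the TISE gives plane waves with k = √(2m(E − V))/ℏ: k₁ = √(2·1·33.1) = 8.136, k₂ = √(2·1·23.67) = 6.880.
Matching ψ and ψ′ at x = 0 gives r = (k₁ − k₂)/(k₁ + k₂), so R = r² = 0.006995 and T = 1 − R = 0.9930.

T = 0.993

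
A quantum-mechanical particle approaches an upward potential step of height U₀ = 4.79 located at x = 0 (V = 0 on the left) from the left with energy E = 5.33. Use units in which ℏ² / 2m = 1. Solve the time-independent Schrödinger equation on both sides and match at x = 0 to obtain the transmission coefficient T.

On each side the TISE gives plane waves with k = √(2m(E − V))/ℏ: k₁ = √(2·½·5.33) = 2.309, k₂ = √(2·½·0.54) = 0.7348.
Matching ψ and ψ′ at x = 0 gives r = (k₁ − k₂)/(k₁ + k₂), so R = r² = 0.2674 and T = 1 − R = 0.7326.

T = 0.733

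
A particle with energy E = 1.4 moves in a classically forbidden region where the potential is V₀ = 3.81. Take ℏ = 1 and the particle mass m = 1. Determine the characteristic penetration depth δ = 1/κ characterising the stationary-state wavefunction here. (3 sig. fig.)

δ = 0.455

Since E < V₀ the TISE in this region is ψ'' = κ²ψ with κ = √(2m(V₀ − E))/ℏ.
κ = √(2 × 1 × 2.41) = 2.195. The penetration depth is δ = 1/κ = 0.455.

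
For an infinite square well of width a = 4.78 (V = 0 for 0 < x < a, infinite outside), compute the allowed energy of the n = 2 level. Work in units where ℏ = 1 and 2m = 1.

E = 1.73

Requiring ψ(0) = ψ(a) = 0 quantises k = nπ/a, hence E_n = ℏ²k²/2m = n²π²ℏ²/(2ma²).
E_2 = 2² × π² / (2 × 0.5 × 4.78²) = 1.728.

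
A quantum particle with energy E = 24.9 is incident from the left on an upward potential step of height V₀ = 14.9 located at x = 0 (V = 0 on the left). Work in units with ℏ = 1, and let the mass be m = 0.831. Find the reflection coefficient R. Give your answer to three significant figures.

R = 0.0503

The wavenumbers are k₁ = √(2mE)/ℏ = 6.433 on the left and k₂ = √(2m(E − V₀))/ℏ = 4.077 on the right.
Continuity of ψ and ψ′ at the step yields the reflection amplitude r = (k₁ − k₂)/(k₁ + k₂) = 0.2242; thus R = |r|² = 0.05026, T = 0.9497.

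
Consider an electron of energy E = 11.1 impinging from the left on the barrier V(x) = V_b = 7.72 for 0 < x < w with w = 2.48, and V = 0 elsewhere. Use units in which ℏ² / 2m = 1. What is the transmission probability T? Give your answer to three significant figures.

T = 0.721

E > V_b: inside the barrier k₂ = √(2m(E − V_b))/ℏ = 1.838, k₂w = 4.559.
T = [1 + V_b² sin²(k₂w) / (4E(E − V_b))]⁻¹ = 1/1.388 = 0.721.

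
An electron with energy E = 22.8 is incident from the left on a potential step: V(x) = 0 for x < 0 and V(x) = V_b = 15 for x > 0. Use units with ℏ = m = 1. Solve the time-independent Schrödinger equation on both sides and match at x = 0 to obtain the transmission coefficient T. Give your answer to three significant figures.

The wavenumbers are k₁ = √(2mE)/ℏ = 6.753 on the left and k₂ = √(2m(E − V_b))/ℏ = 3.950 on the right.
Matching ψ and ψ′ at x = 0 gives r = (k₁ − k₂)/(k₁ + k₂), so R = r² = 0.06860 and T = 1 − R = 0.9314.

T = 0.931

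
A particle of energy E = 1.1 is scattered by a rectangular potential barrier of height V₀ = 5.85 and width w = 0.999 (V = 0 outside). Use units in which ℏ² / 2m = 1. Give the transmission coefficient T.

T = 0.0312

E < V₀: inside the barrier ψ ∝ e^{±κx} with κ = √(2m(V₀ − E))/ℏ = 2.179.
κw = 2.177, sinh(κw) = 4.354.
The exact tunnelling result is T⁻¹ = 1 + V₀² sinh²(κw) / [4E(V₀ − E)] = 32.05, so T = 0.0312.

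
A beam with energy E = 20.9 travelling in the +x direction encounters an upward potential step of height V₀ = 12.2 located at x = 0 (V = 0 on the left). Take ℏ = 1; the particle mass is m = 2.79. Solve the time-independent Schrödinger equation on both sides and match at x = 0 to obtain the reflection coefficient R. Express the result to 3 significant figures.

R = 0.0465

On each side the TISE gives plane waves with k = √(2m(E − V))/ℏ: k₁ = √(2·2.79·20.9) = 10.80, k₂ = √(2·2.79·8.7) = 6.967.
Matching ψ and ψ′ at x = 0 gives r = (k₁ − k₂)/(k₁ + k₂), so R = r² = 0.04651 and T = 1 − R = 0.9535.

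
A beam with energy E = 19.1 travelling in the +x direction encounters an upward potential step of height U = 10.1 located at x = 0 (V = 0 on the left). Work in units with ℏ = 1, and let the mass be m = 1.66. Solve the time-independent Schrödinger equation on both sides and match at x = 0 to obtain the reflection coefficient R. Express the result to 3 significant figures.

R = 0.0346

On each side the TISE gives plane waves with k = √(2m(E − V))/ℏ: k₁ = √(2·1.66·19.1) = 7.963, k₂ = √(2·1.66·9) = 5.466.
Continuity of ψ and ψ′ at the step yields the reflection amplitude r = (k₁ − k₂)/(k₁ + k₂) = 0.1859; thus R = |r|² = 0.03457, T = 0.9654.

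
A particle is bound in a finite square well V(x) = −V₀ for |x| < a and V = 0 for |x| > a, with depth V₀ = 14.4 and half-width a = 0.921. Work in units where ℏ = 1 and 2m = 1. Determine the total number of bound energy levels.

N = 3

Define the well-strength parameter z₀ = (a/ℏ)√(2mV₀) = 0.921 × √(2·0.5·14.4) = 3.495.
A new bound state (alternating even/odd) appears each time z₀ passes a multiple of π/2, so N = ⌊2z₀/π⌋ + 1 = ⌊2.225⌋ + 1 = 3.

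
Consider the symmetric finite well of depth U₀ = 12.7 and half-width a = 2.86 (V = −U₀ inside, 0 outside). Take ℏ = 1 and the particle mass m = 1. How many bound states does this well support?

Define the well-strength parameter z₀ = (a/ℏ)√(2mU₀) = 2.86 × √(2·1·12.7) = 14.41.
A new bound state (alternating even/odd) appears each time z₀ passes a multiple of π/2, so N = ⌊2z₀/π⌋ + 1 = ⌊9.176⌋ + 1 = 10.

N = 10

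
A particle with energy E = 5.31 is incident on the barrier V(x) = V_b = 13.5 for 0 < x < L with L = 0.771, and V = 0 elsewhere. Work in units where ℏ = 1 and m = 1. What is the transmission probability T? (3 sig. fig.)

T = 0.00741

E < V_b: inside the barrier ψ ∝ e^{±κx} with κ = √(2m(V_b − E))/ℏ = 4.047.
κL = 3.120, sinh(κL) = 11.31.
Matching ψ, ψ′ at both faces gives T = [1 + V_b² sinh²(κL) / (4E(V_b − E))]⁻¹ = 1/134.9 = 0.00741.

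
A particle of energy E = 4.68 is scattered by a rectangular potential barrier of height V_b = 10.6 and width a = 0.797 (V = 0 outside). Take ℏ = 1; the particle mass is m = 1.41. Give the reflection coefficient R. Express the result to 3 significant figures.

R = 0.994

E < V_b: inside the barrier ψ ∝ e^{±κx} with κ = √(2m(V_b − E))/ℏ = 4.086.
κa = 3.256, sinh(κa) = 12.96.
Matching ψ, ψ′ at both faces gives T = [1 + V_b² sinh²(κa) / (4E(V_b − E))]⁻¹ = 1/171.3 = 0.00584.
R = 1 − T = 0.994.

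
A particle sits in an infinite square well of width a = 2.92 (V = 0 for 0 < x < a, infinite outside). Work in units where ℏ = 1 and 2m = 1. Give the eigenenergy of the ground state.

The infinite-well eigenfunctions ψ_n = √(2/a) sin(nπx/a) vanish at both walls, giving E_n = n²π²ℏ²/(2ma²).
E_1 = 1² × π² / (2 × 0.5 × 2.92²) = 1.158.

E = 1.16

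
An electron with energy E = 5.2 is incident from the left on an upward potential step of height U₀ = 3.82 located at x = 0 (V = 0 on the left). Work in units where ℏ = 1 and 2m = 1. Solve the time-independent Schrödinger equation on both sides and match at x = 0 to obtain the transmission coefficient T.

The wavenumbers are k₁ = √(2mE)/ℏ = 2.280 on the left and k₂ = √(2m(E − U₀))/ℏ = 1.175 on the right.
Continuity of ψ and ψ′ at the step yields the reflection amplitude r = (k₁ − k₂)/(k₁ + k₂) = 0.3200; thus R = |r|² = 0.1024, T = 0.8976.

T = 0.898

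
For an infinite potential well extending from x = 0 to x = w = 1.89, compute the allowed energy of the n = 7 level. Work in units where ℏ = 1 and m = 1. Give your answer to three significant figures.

E = 67.7

The infinite-well eigenfunctions ψ_n = √(2/w) sin(nπx/w) vanish at both walls, giving E_n = n²π²ℏ²/(2mw²).
E_7 = 7² × π² / (2 × 1 × 1.89²) = 67.69.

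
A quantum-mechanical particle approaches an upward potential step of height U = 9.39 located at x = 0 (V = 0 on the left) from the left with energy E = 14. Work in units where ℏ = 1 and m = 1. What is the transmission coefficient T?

The wavenumbers are k₁ = √(2mE)/ℏ = 5.292 on the left and k₂ = √(2m(E − U))/ℏ = 3.036 on the right.
Continuity of ψ and ψ′ at the step yields the reflection amplitude r = (k₁ − k₂)/(k₁ + k₂) = 0.2708; thus R = |r|² = 0.07332, T = 0.9267.

T = 0.927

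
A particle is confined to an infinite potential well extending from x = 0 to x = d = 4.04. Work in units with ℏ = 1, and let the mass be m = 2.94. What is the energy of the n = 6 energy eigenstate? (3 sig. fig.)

Requiring ψ(0) = ψ(d) = 0 quantises k = nπ/d, hence E_n = ℏ²k²/2m = n²π²ℏ²/(2md²).
E_6 = 6² × π² / (2 × 2.94 × 4.04²) = 3.702.

E = 3.70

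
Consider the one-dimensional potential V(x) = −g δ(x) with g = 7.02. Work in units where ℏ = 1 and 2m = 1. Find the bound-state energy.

E = -12.3

For x ≠ 0 the bound state is ψ ∝ e^{−κ|x|}; integrating the TISE across the delta gives the cusp condition 2κ = 2mg/ℏ², so κ = 3.510.
Then E = −ℏ²κ²/(2m) = −mg²/(2ℏ²) = -12.32.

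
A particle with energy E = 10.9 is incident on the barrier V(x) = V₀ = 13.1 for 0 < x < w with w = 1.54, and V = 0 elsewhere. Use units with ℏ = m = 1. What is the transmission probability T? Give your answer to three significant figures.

T = 0.00349

E < V₀: inside the barrier ψ ∝ e^{±κx} with κ = √(2m(V₀ − E))/ℏ = 2.098.
κw = 3.230, sinh(κw) = 12.62.
Matching ψ, ψ′ at both faces gives T = [1 + V₀² sinh²(κw) / (4E(V₀ − E))]⁻¹ = 1/286.1 = 0.00349.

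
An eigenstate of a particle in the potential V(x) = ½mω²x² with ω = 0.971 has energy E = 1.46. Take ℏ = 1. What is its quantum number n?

Invert E_n = (n + ½)ℏω: n = E/ℏω − ½ = 1.004, so n = 1.

n = 1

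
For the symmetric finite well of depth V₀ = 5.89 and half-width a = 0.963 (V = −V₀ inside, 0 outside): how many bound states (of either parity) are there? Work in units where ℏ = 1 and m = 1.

N = 3

Define the well-strength parameter z₀ = (a/ℏ)√(2mV₀) = 0.963 × √(2·1·5.89) = 3.305.
A new bound state (alternating even/odd) appears each time z₀ passes a multiple of π/2, so N = ⌊2z₀/π⌋ + 1 = ⌊2.104⌋ + 1 = 3.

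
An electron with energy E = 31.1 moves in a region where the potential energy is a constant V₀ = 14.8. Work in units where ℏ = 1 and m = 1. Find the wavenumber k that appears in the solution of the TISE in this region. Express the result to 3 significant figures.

With E > V₀ the solution is oscillatory, ψ ∝ e^{±ikx} with k = √(2m(E − V₀))/ℏ.
k = √(2 × 1 × 16.3) = 5.710.

k = 5.71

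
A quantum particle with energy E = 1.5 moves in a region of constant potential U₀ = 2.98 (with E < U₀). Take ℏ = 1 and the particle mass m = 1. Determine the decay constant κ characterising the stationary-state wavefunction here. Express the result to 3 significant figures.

κ = 1.72

Since E < U₀ the TISE in this region is ψ'' = κ²ψ with κ = √(2m(U₀ − E))/ℏ.
κ = √(2 × 1 × 1.48) = 1.720.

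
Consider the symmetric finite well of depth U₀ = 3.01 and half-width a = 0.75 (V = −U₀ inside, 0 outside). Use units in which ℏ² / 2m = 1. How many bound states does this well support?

N = 1

Define the well-strength parameter z₀ = (a/ℏ)√(2mU₀) = 0.75 × √(2·0.5·3.01) = 1.301.
A new bound state (alternating even/odd) appears each time z₀ passes a multiple of π/2, so N = ⌊2z₀/π⌋ + 1 = ⌊0.8284⌋ + 1 = 1.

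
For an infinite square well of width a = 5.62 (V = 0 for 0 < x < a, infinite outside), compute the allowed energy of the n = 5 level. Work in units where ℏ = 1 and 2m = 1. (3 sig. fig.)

Requiring ψ(0) = ψ(a) = 0 quantises k = nπ/a, hence E_n = ℏ²k²/2m = n²π²ℏ²/(2ma²).
E_5 = 5² × π² / (2 × 0.5 × 5.62²) = 7.812.

E = 7.81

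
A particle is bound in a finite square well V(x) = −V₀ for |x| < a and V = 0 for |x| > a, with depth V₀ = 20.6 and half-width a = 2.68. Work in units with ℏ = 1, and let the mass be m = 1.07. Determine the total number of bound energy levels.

N = 12

The dimensionless depth is z₀ = a√(2mV₀)/ℏ = 2.68 × √(44.08) = 17.79.
The even/odd transcendental equations gain one root per π/2 in z₀, giving N = 1 + ⌊2z₀/π⌋ = 1 + ⌊11.33⌋ = 12.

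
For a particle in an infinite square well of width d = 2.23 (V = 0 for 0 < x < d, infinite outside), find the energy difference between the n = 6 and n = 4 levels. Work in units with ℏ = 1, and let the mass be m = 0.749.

E_n = n²π²ℏ²/(2md²), so ΔE = (6² − 4²) π²ℏ²/(2md²).
ΔE = 20 × π² / (2 × 0.749 × 2.23²) = 26.50.

ΔE = 26.5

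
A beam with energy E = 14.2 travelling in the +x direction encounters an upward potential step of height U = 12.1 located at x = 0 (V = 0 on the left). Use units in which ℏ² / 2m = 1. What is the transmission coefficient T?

T = 0.802

On each side the TISE gives plane waves with k = √(2m(E − V))/ℏ: k₁ = √(2·½·14.2) = 3.768, k₂ = √(2·½·2.1) = 1.449.
Matching ψ and ψ′ at x = 0 gives r = (k₁ − k₂)/(k₁ + k₂), so R = r² = 0.1976 and T = 1 − R = 0.8024.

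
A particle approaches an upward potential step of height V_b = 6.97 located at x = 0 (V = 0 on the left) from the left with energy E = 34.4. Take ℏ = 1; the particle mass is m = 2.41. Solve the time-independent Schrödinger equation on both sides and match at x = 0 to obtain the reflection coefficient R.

On each side the TISE gives plane waves with k = √(2m(E − V))/ℏ: k₁ = √(2·2.41·34.4) = 12.88, k₂ = √(2·2.41·27.43) = 11.50.
Continuity of ψ and ψ′ at the step yields the reflection amplitude r = (k₁ − k₂)/(k₁ + k₂) = 0.05654; thus R = |r|² = 0.003197, T = 0.9968.

R = 0.00320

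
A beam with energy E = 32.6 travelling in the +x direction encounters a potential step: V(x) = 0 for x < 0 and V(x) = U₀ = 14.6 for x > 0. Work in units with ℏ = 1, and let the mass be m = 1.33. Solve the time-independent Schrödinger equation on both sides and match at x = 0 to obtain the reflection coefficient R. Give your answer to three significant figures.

The wavenumbers are k₁ = √(2mE)/ℏ = 9.312 on the left and k₂ = √(2m(E − U₀))/ℏ = 6.920 on the right.
Continuity of ψ and ψ′ at the step yields the reflection amplitude r = (k₁ − k₂)/(k₁ + k₂) = 0.1474; thus R = |r|² = 0.02173, T = 0.9783.

R = 0.0217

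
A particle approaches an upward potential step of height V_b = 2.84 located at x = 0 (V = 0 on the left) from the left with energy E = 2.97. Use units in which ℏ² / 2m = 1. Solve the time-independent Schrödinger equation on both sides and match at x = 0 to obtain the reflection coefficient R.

The wavenumbers are k₁ = √(2mE)/ℏ = 1.723 on the left and k₂ = √(2m(E − V_b))/ℏ = 0.3606 on the right.
Matching ψ and ψ′ at x = 0 gives r = (k₁ − k₂)/(k₁ + k₂), so R = r² = 0.4277 and T = 1 − R = 0.5723.

R = 0.428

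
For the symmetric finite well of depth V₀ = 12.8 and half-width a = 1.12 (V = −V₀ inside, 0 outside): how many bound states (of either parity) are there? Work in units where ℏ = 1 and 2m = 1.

N = 3

The dimensionless depth is z₀ = a√(2mV₀)/ℏ = 1.12 × √(12.80) = 4.007.
A new bound state (alternating even/odd) appears each time z₀ passes a multiple of π/2, so N = ⌊2z₀/π⌋ + 1 = ⌊2.551⌋ + 1 = 3.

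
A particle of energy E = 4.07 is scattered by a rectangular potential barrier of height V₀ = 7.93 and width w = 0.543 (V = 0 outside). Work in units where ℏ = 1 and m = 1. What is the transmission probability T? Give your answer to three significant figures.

Since E < V₀ the interior solution is evanescent with decay constant κ = √(2m(V₀ − E))/ℏ = 2.778.
κw = 1.509, sinh(κw) = 2.150.
The exact tunnelling result is T⁻¹ = 1 + V₀² sinh²(κw) / [4E(V₀ − E)] = 5.625, so T = 0.178.

T = 0.178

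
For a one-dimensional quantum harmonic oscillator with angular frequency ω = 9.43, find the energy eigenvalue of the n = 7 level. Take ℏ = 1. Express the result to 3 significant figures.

E = 70.7

The oscillator eigenvalues are E_n = ℏω(n + ½), so E_7 = 9.43 × 7.5 = 70.73.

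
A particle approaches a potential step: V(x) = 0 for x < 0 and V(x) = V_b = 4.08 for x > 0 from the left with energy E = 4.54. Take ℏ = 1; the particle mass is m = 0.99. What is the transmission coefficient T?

On each side the TISE gives plane waves with k = √(2m(E − V))/ℏ: k₁ = √(2·0.99·4.54) = 2.998, k₂ = √(2·0.99·0.46) = 0.9544.
Continuity of ψ and ψ′ at the step yields the reflection amplitude r = (k₁ − k₂)/(k₁ + k₂) = 0.5171; thus R = |r|² = 0.2674, T = 0.7326.

T = 0.733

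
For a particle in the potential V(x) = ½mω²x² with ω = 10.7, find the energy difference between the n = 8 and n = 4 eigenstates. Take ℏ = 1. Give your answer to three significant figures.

ΔE = 42.8

E_n = ℏω(n + ½), so ΔE = (8 − 4) ℏω = 4 × 10.7 = 42.80.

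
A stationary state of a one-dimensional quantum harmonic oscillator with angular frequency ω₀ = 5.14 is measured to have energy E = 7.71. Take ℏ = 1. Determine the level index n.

n = 1

E_n = ℏω₀(n + ½) ⇒ n = E/(ℏω₀) − ½ = 7.71/5.14 − 0.5 = 1.000 → n = 1.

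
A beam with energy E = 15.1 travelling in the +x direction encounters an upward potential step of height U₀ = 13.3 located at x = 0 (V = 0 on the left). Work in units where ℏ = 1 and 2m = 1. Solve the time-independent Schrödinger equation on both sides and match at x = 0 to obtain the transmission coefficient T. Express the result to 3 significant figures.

T = 0.763

The wavenumbers are k₁ = √(2mE)/ℏ = 3.886 on the left and k₂ = √(2m(E − U₀))/ℏ = 1.342 on the right.
Continuity of ψ and ψ′ at the step yields the reflection amplitude r = (k₁ − k₂)/(k₁ + k₂) = 0.4867; thus R = |r|² = 0.2369, T = 0.7631.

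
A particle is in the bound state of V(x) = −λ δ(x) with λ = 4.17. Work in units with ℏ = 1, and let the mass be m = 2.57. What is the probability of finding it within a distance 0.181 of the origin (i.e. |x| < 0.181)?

P = 0.979

The normalised bound state is ψ = √κ e^{−κ|x|} with κ = mλ/ℏ² = 10.72.
P(|x| < d) = ∫_{−d}^{d} κ e^{−2κ|x|} dx = 1 − e^{−2κd} = 1 − e^{−3.880} = 0.9793.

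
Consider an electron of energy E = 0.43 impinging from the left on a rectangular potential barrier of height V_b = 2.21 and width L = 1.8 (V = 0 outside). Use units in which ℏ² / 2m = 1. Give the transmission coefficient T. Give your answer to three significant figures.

T = 0.0205

Since E < V_b the interior solution is evanescent with decay constant κ = √(2m(V_b − E))/ℏ = 1.334.
κL = 2.401, sinh(κL) = 5.475.
The exact tunnelling result is T⁻¹ = 1 + V_b² sinh²(κL) / [4E(V_b − E)] = 48.81, so T = 0.0205.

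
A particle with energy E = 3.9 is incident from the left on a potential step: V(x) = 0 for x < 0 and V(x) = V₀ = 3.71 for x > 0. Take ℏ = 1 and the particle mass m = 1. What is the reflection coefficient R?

The wavenumbers are k₁ = √(2mE)/ℏ = 2.793 on the left and k₂ = √(2m(E − V₀))/ℏ = 0.6164 on the right.
Matching ψ and ψ′ at x = 0 gives r = (k₁ − k₂)/(k₁ + k₂), so R = r² = 0.4075 and T = 1 − R = 0.5925.

R = 0.408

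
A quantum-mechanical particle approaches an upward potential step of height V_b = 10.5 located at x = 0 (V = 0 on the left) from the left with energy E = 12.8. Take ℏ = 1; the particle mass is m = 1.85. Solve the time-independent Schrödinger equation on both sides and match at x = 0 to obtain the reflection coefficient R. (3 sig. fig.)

R = 0.164

On each side the TISE gives plane waves with k = √(2m(E − V))/ℏ: k₁ = √(2·1.85·12.8) = 6.882, k₂ = √(2·1.85·2.3) = 2.917.
Continuity of ψ and ψ′ at the step yields the reflection amplitude r = (k₁ − k₂)/(k₁ + k₂) = 0.4046; thus R = |r|² = 0.1637, T = 0.8363.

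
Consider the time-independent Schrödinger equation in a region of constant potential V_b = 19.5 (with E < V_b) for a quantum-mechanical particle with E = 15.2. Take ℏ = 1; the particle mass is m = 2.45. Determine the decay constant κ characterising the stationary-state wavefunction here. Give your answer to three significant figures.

κ = 4.59

Since E < V_b the TISE in this region is ψ'' = κ²ψ with κ = √(2m(V_b − E))/ℏ.
κ = √(2 × 2.45 × 4.3) = 4.590.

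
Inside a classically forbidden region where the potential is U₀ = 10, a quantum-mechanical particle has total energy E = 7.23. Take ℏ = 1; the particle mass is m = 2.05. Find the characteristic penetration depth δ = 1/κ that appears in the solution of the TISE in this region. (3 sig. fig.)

δ = 0.297

Since E < U₀ the TISE in this region is ψ'' = κ²ψ with κ = √(2m(U₀ − E))/ℏ.
κ = √(2 × 2.05 × 2.77) = 3.370. The penetration depth is δ = 1/κ = 0.297.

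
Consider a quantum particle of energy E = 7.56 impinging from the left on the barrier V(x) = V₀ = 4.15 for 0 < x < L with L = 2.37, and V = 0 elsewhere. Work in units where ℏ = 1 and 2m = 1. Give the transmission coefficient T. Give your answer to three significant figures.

T = 0.870

E > V₀: inside the barrier k₂ = √(2m(E − V₀))/ℏ = 1.847, k₂L = 4.376.
Matching at both interfaces gives T⁻¹ = 1 + V₀² sin²(k₂L) / [4E(E − V₀)] = 1.149, hence T = 0.870.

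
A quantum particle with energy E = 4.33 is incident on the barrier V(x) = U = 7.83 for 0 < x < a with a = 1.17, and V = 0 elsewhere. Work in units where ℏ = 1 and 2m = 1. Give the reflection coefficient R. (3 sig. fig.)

R = 0.952

Since E < U the interior solution is evanescent with decay constant κ = √(2m(U − E))/ℏ = 1.871.
κa = 2.189, sinh(κa) = 4.407.
The exact tunnelling result is T⁻¹ = 1 + U² sinh²(κa) / [4E(U − E)] = 20.64, so T = 0.0485.
R = 1 − T = 0.952.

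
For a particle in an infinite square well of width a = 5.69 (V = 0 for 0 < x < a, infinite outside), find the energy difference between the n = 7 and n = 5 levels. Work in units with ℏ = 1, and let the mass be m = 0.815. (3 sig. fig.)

ΔE = 4.49

E_n = n²π²ℏ²/(2ma²), so ΔE = (7² − 5²) π²ℏ²/(2ma²).
ΔE = 24 × π² / (2 × 0.815 × 5.69²) = 4.488.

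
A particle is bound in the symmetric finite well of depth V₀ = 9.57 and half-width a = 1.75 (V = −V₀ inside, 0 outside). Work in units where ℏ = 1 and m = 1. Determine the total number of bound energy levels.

Define the well-strength parameter z₀ = (a/ℏ)√(2mV₀) = 1.75 × √(2·1·9.57) = 7.656.
A new bound state (alternating even/odd) appears each time z₀ passes a multiple of π/2, so N = ⌊2z₀/π⌋ + 1 = ⌊4.874⌋ + 1 = 5.

N = 5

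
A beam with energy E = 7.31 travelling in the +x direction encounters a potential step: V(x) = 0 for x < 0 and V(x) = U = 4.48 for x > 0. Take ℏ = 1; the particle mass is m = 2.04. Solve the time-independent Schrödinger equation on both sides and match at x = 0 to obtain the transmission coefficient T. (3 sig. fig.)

T = 0.946

The wavenumbers are k₁ = √(2mE)/ℏ = 5.461 on the left and k₂ = √(2m(E − U))/ℏ = 3.398 on the right.
Matching ψ and ψ′ at x = 0 gives r = (k₁ − k₂)/(k₁ + k₂), so R = r² = 0.05424 and T = 1 − R = 0.9458.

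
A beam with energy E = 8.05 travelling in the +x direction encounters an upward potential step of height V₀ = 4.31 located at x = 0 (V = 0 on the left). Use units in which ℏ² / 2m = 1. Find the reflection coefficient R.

R = 0.0358

On each side the TISE gives plane waves with k = √(2m(E − V))/ℏ: k₁ = √(2·½·8.05) = 2.837, k₂ = √(2·½·3.74) = 1.934.
Matching ψ and ψ′ at x = 0 gives r = (k₁ − k₂)/(k₁ + k₂), so R = r² = 0.03585 and T = 1 − R = 0.9642.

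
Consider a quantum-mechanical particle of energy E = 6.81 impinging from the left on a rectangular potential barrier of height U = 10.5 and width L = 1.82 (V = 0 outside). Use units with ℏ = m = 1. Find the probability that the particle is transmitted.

Since E < U the interior solution is evanescent with decay constant κ = √(2m(U − E))/ℏ = 2.717.
κL = 4.944, sinh(κL) = 70.18.
Matching ψ, ψ′ at both faces gives T = [1 + U² sinh²(κL) / (4E(U − E))]⁻¹ = 1/5403 = 0.000185.

T = 0.000185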